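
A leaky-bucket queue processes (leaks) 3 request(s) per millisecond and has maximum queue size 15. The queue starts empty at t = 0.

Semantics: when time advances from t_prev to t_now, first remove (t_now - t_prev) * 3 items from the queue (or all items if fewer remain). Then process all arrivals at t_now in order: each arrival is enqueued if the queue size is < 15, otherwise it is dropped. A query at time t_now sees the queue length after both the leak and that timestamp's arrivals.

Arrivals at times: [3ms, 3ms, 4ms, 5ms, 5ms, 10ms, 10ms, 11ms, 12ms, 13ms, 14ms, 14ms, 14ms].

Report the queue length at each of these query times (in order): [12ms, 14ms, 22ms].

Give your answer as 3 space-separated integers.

Answer: 1 3 0

Derivation:
Queue lengths at query times:
  query t=12ms: backlog = 1
  query t=14ms: backlog = 3
  query t=22ms: backlog = 0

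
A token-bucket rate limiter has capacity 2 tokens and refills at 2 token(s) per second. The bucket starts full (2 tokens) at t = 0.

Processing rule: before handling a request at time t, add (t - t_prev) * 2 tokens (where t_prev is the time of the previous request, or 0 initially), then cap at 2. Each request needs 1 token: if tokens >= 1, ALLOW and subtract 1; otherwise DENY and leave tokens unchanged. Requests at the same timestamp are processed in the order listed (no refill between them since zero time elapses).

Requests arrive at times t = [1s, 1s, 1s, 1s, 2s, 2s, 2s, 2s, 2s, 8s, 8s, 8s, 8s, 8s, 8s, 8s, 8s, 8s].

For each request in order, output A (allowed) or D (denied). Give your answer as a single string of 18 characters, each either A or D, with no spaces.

Simulating step by step:
  req#1 t=1s: ALLOW
  req#2 t=1s: ALLOW
  req#3 t=1s: DENY
  req#4 t=1s: DENY
  req#5 t=2s: ALLOW
  req#6 t=2s: ALLOW
  req#7 t=2s: DENY
  req#8 t=2s: DENY
  req#9 t=2s: DENY
  req#10 t=8s: ALLOW
  req#11 t=8s: ALLOW
  req#12 t=8s: DENY
  req#13 t=8s: DENY
  req#14 t=8s: DENY
  req#15 t=8s: DENY
  req#16 t=8s: DENY
  req#17 t=8s: DENY
  req#18 t=8s: DENY

Answer: AADDAADDDAADDDDDDD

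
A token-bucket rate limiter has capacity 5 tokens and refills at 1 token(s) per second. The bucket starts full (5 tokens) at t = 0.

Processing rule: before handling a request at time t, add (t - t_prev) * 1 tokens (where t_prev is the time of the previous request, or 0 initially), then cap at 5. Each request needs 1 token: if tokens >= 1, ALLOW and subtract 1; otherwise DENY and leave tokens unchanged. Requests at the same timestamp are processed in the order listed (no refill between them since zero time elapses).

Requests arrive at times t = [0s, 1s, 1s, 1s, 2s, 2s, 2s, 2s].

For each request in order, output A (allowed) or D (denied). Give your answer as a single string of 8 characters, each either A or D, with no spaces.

Answer: AAAAAAAD

Derivation:
Simulating step by step:
  req#1 t=0s: ALLOW
  req#2 t=1s: ALLOW
  req#3 t=1s: ALLOW
  req#4 t=1s: ALLOW
  req#5 t=2s: ALLOW
  req#6 t=2s: ALLOW
  req#7 t=2s: ALLOW
  req#8 t=2s: DENY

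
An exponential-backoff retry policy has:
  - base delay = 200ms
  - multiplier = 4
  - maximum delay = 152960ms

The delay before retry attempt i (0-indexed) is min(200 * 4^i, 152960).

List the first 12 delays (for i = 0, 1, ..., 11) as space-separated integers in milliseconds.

Answer: 200 800 3200 12800 51200 152960 152960 152960 152960 152960 152960 152960

Derivation:
Computing each delay:
  i=0: min(200*4^0, 152960) = 200
  i=1: min(200*4^1, 152960) = 800
  i=2: min(200*4^2, 152960) = 3200
  i=3: min(200*4^3, 152960) = 12800
  i=4: min(200*4^4, 152960) = 51200
  i=5: min(200*4^5, 152960) = 152960
  i=6: min(200*4^6, 152960) = 152960
  i=7: min(200*4^7, 152960) = 152960
  i=8: min(200*4^8, 152960) = 152960
  i=9: min(200*4^9, 152960) = 152960
  i=10: min(200*4^10, 152960) = 152960
  i=11: min(200*4^11, 152960) = 152960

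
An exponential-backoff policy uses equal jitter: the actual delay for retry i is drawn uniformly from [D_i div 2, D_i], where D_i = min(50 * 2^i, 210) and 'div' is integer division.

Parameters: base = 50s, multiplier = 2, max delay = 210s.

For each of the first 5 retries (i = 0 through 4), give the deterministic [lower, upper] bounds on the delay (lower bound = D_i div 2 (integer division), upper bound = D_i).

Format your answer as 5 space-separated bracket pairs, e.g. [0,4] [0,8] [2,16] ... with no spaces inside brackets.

Answer: [25,50] [50,100] [100,200] [105,210] [105,210]

Derivation:
Computing bounds per retry:
  i=0: D_i=min(50*2^0,210)=50, bounds=[25,50]
  i=1: D_i=min(50*2^1,210)=100, bounds=[50,100]
  i=2: D_i=min(50*2^2,210)=200, bounds=[100,200]
  i=3: D_i=min(50*2^3,210)=210, bounds=[105,210]
  i=4: D_i=min(50*2^4,210)=210, bounds=[105,210]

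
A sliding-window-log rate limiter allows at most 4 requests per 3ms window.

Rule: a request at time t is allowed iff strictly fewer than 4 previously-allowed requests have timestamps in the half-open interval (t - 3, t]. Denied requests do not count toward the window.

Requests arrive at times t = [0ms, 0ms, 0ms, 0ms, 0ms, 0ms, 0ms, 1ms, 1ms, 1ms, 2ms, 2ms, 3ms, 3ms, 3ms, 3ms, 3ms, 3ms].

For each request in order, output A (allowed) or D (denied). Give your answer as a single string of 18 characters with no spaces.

Tracking allowed requests in the window:
  req#1 t=0ms: ALLOW
  req#2 t=0ms: ALLOW
  req#3 t=0ms: ALLOW
  req#4 t=0ms: ALLOW
  req#5 t=0ms: DENY
  req#6 t=0ms: DENY
  req#7 t=0ms: DENY
  req#8 t=1ms: DENY
  req#9 t=1ms: DENY
  req#10 t=1ms: DENY
  req#11 t=2ms: DENY
  req#12 t=2ms: DENY
  req#13 t=3ms: ALLOW
  req#14 t=3ms: ALLOW
  req#15 t=3ms: ALLOW
  req#16 t=3ms: ALLOW
  req#17 t=3ms: DENY
  req#18 t=3ms: DENY

Answer: AAAADDDDDDDDAAAADD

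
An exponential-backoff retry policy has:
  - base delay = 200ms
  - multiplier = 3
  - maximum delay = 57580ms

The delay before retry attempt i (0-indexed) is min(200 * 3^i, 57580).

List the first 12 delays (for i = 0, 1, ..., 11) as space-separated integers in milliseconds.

Answer: 200 600 1800 5400 16200 48600 57580 57580 57580 57580 57580 57580

Derivation:
Computing each delay:
  i=0: min(200*3^0, 57580) = 200
  i=1: min(200*3^1, 57580) = 600
  i=2: min(200*3^2, 57580) = 1800
  i=3: min(200*3^3, 57580) = 5400
  i=4: min(200*3^4, 57580) = 16200
  i=5: min(200*3^5, 57580) = 48600
  i=6: min(200*3^6, 57580) = 57580
  i=7: min(200*3^7, 57580) = 57580
  i=8: min(200*3^8, 57580) = 57580
  i=9: min(200*3^9, 57580) = 57580
  i=10: min(200*3^10, 57580) = 57580
  i=11: min(200*3^11, 57580) = 57580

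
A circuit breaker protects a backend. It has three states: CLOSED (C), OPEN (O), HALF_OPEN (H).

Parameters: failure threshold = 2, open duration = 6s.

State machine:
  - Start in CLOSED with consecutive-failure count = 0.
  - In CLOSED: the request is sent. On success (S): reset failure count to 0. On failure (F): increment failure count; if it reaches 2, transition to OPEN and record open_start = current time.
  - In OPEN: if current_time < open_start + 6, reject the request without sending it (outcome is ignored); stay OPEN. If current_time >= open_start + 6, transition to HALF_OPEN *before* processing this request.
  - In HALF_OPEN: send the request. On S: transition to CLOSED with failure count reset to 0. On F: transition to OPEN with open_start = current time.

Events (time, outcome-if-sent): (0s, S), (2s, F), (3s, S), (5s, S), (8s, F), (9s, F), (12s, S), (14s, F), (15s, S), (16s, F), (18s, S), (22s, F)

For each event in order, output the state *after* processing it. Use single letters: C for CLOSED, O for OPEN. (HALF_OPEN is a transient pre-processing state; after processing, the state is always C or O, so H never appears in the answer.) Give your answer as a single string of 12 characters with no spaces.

Answer: CCCCCOOOCCCC

Derivation:
State after each event:
  event#1 t=0s outcome=S: state=CLOSED
  event#2 t=2s outcome=F: state=CLOSED
  event#3 t=3s outcome=S: state=CLOSED
  event#4 t=5s outcome=S: state=CLOSED
  event#5 t=8s outcome=F: state=CLOSED
  event#6 t=9s outcome=F: state=OPEN
  event#7 t=12s outcome=S: state=OPEN
  event#8 t=14s outcome=F: state=OPEN
  event#9 t=15s outcome=S: state=CLOSED
  event#10 t=16s outcome=F: state=CLOSED
  event#11 t=18s outcome=S: state=CLOSED
  event#12 t=22s outcome=F: state=CLOSED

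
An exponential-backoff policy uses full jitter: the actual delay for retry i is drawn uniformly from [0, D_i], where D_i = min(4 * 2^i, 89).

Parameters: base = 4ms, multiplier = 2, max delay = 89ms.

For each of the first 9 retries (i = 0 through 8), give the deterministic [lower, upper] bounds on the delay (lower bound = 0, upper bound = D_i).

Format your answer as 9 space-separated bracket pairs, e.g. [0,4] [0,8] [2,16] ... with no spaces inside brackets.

Answer: [0,4] [0,8] [0,16] [0,32] [0,64] [0,89] [0,89] [0,89] [0,89]

Derivation:
Computing bounds per retry:
  i=0: D_i=min(4*2^0,89)=4, bounds=[0,4]
  i=1: D_i=min(4*2^1,89)=8, bounds=[0,8]
  i=2: D_i=min(4*2^2,89)=16, bounds=[0,16]
  i=3: D_i=min(4*2^3,89)=32, bounds=[0,32]
  i=4: D_i=min(4*2^4,89)=64, bounds=[0,64]
  i=5: D_i=min(4*2^5,89)=89, bounds=[0,89]
  i=6: D_i=min(4*2^6,89)=89, bounds=[0,89]
  i=7: D_i=min(4*2^7,89)=89, bounds=[0,89]
  i=8: D_i=min(4*2^8,89)=89, bounds=[0,89]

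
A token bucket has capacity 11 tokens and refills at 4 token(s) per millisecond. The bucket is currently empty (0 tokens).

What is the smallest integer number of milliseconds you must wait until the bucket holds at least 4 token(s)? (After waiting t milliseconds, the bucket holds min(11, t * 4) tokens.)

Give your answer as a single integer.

Answer: 1

Derivation:
Need t * 4 >= 4, so t >= 4/4.
Smallest integer t = ceil(4/4) = 1.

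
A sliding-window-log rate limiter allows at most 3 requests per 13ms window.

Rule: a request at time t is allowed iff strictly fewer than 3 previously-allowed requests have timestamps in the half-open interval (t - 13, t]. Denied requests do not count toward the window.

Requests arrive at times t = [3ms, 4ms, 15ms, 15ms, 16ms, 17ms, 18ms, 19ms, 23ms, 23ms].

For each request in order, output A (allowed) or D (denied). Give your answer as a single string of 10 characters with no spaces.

Tracking allowed requests in the window:
  req#1 t=3ms: ALLOW
  req#2 t=4ms: ALLOW
  req#3 t=15ms: ALLOW
  req#4 t=15ms: DENY
  req#5 t=16ms: ALLOW
  req#6 t=17ms: ALLOW
  req#7 t=18ms: DENY
  req#8 t=19ms: DENY
  req#9 t=23ms: DENY
  req#10 t=23ms: DENY

Answer: AAADAADDDD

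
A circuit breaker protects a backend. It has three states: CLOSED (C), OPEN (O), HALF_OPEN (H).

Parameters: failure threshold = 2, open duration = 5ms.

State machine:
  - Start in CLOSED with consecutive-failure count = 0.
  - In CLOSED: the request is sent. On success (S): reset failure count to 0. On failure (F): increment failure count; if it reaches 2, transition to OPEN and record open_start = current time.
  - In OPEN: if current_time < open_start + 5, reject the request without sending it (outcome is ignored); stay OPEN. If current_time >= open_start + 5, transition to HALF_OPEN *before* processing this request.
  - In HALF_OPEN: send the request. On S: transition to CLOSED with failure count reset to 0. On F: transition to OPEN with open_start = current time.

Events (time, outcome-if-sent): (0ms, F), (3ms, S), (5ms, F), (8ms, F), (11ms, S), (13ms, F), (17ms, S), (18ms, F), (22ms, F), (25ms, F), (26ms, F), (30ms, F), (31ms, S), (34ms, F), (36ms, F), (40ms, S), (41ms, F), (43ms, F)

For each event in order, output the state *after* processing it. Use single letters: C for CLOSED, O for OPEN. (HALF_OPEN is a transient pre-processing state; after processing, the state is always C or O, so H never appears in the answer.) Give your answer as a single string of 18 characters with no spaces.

State after each event:
  event#1 t=0ms outcome=F: state=CLOSED
  event#2 t=3ms outcome=S: state=CLOSED
  event#3 t=5ms outcome=F: state=CLOSED
  event#4 t=8ms outcome=F: state=OPEN
  event#5 t=11ms outcome=S: state=OPEN
  event#6 t=13ms outcome=F: state=OPEN
  event#7 t=17ms outcome=S: state=OPEN
  event#8 t=18ms outcome=F: state=OPEN
  event#9 t=22ms outcome=F: state=OPEN
  event#10 t=25ms outcome=F: state=OPEN
  event#11 t=26ms outcome=F: state=OPEN
  event#12 t=30ms outcome=F: state=OPEN
  event#13 t=31ms outcome=S: state=OPEN
  event#14 t=34ms outcome=F: state=OPEN
  event#15 t=36ms outcome=F: state=OPEN
  event#16 t=40ms outcome=S: state=OPEN
  event#17 t=41ms outcome=F: state=OPEN
  event#18 t=43ms outcome=F: state=OPEN

Answer: CCCOOOOOOOOOOOOOOO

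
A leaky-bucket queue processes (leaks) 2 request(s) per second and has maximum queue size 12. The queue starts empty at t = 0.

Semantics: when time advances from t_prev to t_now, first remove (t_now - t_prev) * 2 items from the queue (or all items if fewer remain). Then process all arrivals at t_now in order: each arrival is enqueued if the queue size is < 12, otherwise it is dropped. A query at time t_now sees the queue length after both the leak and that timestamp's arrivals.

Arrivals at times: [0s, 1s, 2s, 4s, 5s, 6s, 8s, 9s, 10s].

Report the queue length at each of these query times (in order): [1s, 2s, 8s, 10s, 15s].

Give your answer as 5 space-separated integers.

Queue lengths at query times:
  query t=1s: backlog = 1
  query t=2s: backlog = 1
  query t=8s: backlog = 1
  query t=10s: backlog = 1
  query t=15s: backlog = 0

Answer: 1 1 1 1 0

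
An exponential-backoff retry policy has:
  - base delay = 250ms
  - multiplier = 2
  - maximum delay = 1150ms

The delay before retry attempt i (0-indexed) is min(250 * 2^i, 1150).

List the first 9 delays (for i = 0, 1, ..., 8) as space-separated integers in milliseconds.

Computing each delay:
  i=0: min(250*2^0, 1150) = 250
  i=1: min(250*2^1, 1150) = 500
  i=2: min(250*2^2, 1150) = 1000
  i=3: min(250*2^3, 1150) = 1150
  i=4: min(250*2^4, 1150) = 1150
  i=5: min(250*2^5, 1150) = 1150
  i=6: min(250*2^6, 1150) = 1150
  i=7: min(250*2^7, 1150) = 1150
  i=8: min(250*2^8, 1150) = 1150

Answer: 250 500 1000 1150 1150 1150 1150 1150 1150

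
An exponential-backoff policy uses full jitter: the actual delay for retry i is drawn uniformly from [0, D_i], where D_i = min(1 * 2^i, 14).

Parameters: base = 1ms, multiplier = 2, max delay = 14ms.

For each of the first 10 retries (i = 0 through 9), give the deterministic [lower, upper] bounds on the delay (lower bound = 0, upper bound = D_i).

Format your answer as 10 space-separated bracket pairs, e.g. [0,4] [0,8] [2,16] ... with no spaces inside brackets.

Answer: [0,1] [0,2] [0,4] [0,8] [0,14] [0,14] [0,14] [0,14] [0,14] [0,14]

Derivation:
Computing bounds per retry:
  i=0: D_i=min(1*2^0,14)=1, bounds=[0,1]
  i=1: D_i=min(1*2^1,14)=2, bounds=[0,2]
  i=2: D_i=min(1*2^2,14)=4, bounds=[0,4]
  i=3: D_i=min(1*2^3,14)=8, bounds=[0,8]
  i=4: D_i=min(1*2^4,14)=14, bounds=[0,14]
  i=5: D_i=min(1*2^5,14)=14, bounds=[0,14]
  i=6: D_i=min(1*2^6,14)=14, bounds=[0,14]
  i=7: D_i=min(1*2^7,14)=14, bounds=[0,14]
  i=8: D_i=min(1*2^8,14)=14, bounds=[0,14]
  i=9: D_i=min(1*2^9,14)=14, bounds=[0,14]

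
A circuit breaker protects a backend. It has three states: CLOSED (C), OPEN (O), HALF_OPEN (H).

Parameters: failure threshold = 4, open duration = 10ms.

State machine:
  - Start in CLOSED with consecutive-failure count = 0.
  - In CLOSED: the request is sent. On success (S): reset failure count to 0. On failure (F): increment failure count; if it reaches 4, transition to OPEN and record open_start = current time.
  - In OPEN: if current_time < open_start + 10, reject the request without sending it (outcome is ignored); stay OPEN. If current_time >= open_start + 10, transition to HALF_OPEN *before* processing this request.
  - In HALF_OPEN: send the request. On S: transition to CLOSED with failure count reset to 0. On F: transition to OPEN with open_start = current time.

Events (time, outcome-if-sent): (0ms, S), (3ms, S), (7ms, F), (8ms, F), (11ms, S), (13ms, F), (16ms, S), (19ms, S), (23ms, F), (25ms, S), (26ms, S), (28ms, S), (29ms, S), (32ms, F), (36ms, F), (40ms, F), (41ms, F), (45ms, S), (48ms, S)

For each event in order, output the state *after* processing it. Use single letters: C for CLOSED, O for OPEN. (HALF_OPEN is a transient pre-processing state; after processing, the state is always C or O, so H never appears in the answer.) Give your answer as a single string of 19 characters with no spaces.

Answer: CCCCCCCCCCCCCCCCOOO

Derivation:
State after each event:
  event#1 t=0ms outcome=S: state=CLOSED
  event#2 t=3ms outcome=S: state=CLOSED
  event#3 t=7ms outcome=F: state=CLOSED
  event#4 t=8ms outcome=F: state=CLOSED
  event#5 t=11ms outcome=S: state=CLOSED
  event#6 t=13ms outcome=F: state=CLOSED
  event#7 t=16ms outcome=S: state=CLOSED
  event#8 t=19ms outcome=S: state=CLOSED
  event#9 t=23ms outcome=F: state=CLOSED
  event#10 t=25ms outcome=S: state=CLOSED
  event#11 t=26ms outcome=S: state=CLOSED
  event#12 t=28ms outcome=S: state=CLOSED
  event#13 t=29ms outcome=S: state=CLOSED
  event#14 t=32ms outcome=F: state=CLOSED
  event#15 t=36ms outcome=F: state=CLOSED
  event#16 t=40ms outcome=F: state=CLOSED
  event#17 t=41ms outcome=F: state=OPEN
  event#18 t=45ms outcome=S: state=OPEN
  event#19 t=48ms outcome=S: state=OPEN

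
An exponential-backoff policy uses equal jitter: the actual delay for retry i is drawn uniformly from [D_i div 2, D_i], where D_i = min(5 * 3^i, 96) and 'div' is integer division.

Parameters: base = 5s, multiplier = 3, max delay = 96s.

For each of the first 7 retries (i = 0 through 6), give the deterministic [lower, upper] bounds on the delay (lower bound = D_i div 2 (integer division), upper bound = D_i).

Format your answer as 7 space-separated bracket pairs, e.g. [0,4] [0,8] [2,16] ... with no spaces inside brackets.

Computing bounds per retry:
  i=0: D_i=min(5*3^0,96)=5, bounds=[2,5]
  i=1: D_i=min(5*3^1,96)=15, bounds=[7,15]
  i=2: D_i=min(5*3^2,96)=45, bounds=[22,45]
  i=3: D_i=min(5*3^3,96)=96, bounds=[48,96]
  i=4: D_i=min(5*3^4,96)=96, bounds=[48,96]
  i=5: D_i=min(5*3^5,96)=96, bounds=[48,96]
  i=6: D_i=min(5*3^6,96)=96, bounds=[48,96]

Answer: [2,5] [7,15] [22,45] [48,96] [48,96] [48,96] [48,96]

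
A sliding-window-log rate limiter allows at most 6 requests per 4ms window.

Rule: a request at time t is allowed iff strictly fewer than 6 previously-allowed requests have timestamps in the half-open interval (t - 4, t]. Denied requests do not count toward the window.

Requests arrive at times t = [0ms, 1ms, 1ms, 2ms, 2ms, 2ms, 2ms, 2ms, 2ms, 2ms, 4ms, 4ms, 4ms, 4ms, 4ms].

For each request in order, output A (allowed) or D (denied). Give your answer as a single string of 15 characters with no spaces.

Tracking allowed requests in the window:
  req#1 t=0ms: ALLOW
  req#2 t=1ms: ALLOW
  req#3 t=1ms: ALLOW
  req#4 t=2ms: ALLOW
  req#5 t=2ms: ALLOW
  req#6 t=2ms: ALLOW
  req#7 t=2ms: DENY
  req#8 t=2ms: DENY
  req#9 t=2ms: DENY
  req#10 t=2ms: DENY
  req#11 t=4ms: ALLOW
  req#12 t=4ms: DENY
  req#13 t=4ms: DENY
  req#14 t=4ms: DENY
  req#15 t=4ms: DENY

Answer: AAAAAADDDDADDDD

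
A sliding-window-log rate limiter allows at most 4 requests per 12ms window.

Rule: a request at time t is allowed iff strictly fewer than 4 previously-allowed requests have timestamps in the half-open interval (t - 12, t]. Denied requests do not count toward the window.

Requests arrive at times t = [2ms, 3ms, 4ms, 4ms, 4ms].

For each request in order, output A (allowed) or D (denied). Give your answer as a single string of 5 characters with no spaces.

Answer: AAAAD

Derivation:
Tracking allowed requests in the window:
  req#1 t=2ms: ALLOW
  req#2 t=3ms: ALLOW
  req#3 t=4ms: ALLOW
  req#4 t=4ms: ALLOW
  req#5 t=4ms: DENY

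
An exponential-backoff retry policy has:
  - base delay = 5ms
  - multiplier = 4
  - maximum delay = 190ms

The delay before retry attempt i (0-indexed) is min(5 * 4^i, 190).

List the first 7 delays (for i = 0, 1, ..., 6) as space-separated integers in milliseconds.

Answer: 5 20 80 190 190 190 190

Derivation:
Computing each delay:
  i=0: min(5*4^0, 190) = 5
  i=1: min(5*4^1, 190) = 20
  i=2: min(5*4^2, 190) = 80
  i=3: min(5*4^3, 190) = 190
  i=4: min(5*4^4, 190) = 190
  i=5: min(5*4^5, 190) = 190
  i=6: min(5*4^6, 190) = 190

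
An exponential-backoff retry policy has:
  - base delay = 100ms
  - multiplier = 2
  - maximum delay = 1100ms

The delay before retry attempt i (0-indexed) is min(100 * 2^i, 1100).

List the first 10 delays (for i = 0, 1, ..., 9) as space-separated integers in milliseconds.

Computing each delay:
  i=0: min(100*2^0, 1100) = 100
  i=1: min(100*2^1, 1100) = 200
  i=2: min(100*2^2, 1100) = 400
  i=3: min(100*2^3, 1100) = 800
  i=4: min(100*2^4, 1100) = 1100
  i=5: min(100*2^5, 1100) = 1100
  i=6: min(100*2^6, 1100) = 1100
  i=7: min(100*2^7, 1100) = 1100
  i=8: min(100*2^8, 1100) = 1100
  i=9: min(100*2^9, 1100) = 1100

Answer: 100 200 400 800 1100 1100 1100 1100 1100 1100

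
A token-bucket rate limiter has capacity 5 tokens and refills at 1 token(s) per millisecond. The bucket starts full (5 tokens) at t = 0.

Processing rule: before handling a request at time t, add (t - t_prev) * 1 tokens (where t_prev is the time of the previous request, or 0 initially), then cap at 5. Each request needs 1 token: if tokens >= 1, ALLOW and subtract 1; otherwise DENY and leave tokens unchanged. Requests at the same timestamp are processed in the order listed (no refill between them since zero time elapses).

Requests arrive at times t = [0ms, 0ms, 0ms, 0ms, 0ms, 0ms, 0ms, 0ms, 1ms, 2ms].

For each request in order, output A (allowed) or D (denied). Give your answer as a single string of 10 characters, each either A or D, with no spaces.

Answer: AAAAADDDAA

Derivation:
Simulating step by step:
  req#1 t=0ms: ALLOW
  req#2 t=0ms: ALLOW
  req#3 t=0ms: ALLOW
  req#4 t=0ms: ALLOW
  req#5 t=0ms: ALLOW
  req#6 t=0ms: DENY
  req#7 t=0ms: DENY
  req#8 t=0ms: DENY
  req#9 t=1ms: ALLOW
  req#10 t=2ms: ALLOW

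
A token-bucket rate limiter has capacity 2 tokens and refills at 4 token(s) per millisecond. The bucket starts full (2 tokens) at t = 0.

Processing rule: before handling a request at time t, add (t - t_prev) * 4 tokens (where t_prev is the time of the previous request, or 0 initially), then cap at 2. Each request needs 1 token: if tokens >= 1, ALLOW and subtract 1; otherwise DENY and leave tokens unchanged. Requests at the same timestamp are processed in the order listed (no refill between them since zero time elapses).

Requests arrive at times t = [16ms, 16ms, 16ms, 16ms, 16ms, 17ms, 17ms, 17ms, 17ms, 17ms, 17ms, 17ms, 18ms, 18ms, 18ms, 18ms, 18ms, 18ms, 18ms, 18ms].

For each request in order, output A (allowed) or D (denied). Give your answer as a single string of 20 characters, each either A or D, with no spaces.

Simulating step by step:
  req#1 t=16ms: ALLOW
  req#2 t=16ms: ALLOW
  req#3 t=16ms: DENY
  req#4 t=16ms: DENY
  req#5 t=16ms: DENY
  req#6 t=17ms: ALLOW
  req#7 t=17ms: ALLOW
  req#8 t=17ms: DENY
  req#9 t=17ms: DENY
  req#10 t=17ms: DENY
  req#11 t=17ms: DENY
  req#12 t=17ms: DENY
  req#13 t=18ms: ALLOW
  req#14 t=18ms: ALLOW
  req#15 t=18ms: DENY
  req#16 t=18ms: DENY
  req#17 t=18ms: DENY
  req#18 t=18ms: DENY
  req#19 t=18ms: DENY
  req#20 t=18ms: DENY

Answer: AADDDAADDDDDAADDDDDD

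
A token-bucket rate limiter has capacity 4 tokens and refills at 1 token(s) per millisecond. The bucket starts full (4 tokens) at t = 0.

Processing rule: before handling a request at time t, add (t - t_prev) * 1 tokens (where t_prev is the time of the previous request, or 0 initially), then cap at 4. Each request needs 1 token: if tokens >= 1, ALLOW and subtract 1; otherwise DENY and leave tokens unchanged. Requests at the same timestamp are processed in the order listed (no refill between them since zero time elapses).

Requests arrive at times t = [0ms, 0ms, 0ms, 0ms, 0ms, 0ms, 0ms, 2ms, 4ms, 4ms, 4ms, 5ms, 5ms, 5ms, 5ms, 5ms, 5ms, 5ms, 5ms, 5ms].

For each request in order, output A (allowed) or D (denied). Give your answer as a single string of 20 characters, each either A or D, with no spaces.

Simulating step by step:
  req#1 t=0ms: ALLOW
  req#2 t=0ms: ALLOW
  req#3 t=0ms: ALLOW
  req#4 t=0ms: ALLOW
  req#5 t=0ms: DENY
  req#6 t=0ms: DENY
  req#7 t=0ms: DENY
  req#8 t=2ms: ALLOW
  req#9 t=4ms: ALLOW
  req#10 t=4ms: ALLOW
  req#11 t=4ms: ALLOW
  req#12 t=5ms: ALLOW
  req#13 t=5ms: DENY
  req#14 t=5ms: DENY
  req#15 t=5ms: DENY
  req#16 t=5ms: DENY
  req#17 t=5ms: DENY
  req#18 t=5ms: DENY
  req#19 t=5ms: DENY
  req#20 t=5ms: DENY

Answer: AAAADDDAAAAADDDDDDDD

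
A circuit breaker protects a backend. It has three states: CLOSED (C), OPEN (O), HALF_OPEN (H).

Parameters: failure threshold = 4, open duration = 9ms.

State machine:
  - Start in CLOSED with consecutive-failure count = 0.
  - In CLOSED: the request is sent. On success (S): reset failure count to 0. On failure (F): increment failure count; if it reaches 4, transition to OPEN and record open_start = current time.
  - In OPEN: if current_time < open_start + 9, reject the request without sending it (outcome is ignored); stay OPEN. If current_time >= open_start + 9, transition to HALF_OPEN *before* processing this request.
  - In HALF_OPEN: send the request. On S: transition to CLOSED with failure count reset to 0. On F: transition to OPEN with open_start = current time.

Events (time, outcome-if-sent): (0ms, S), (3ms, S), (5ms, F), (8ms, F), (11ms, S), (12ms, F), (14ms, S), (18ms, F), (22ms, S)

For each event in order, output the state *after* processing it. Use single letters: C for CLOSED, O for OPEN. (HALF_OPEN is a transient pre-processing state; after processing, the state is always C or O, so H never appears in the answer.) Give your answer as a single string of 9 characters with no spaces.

Answer: CCCCCCCCC

Derivation:
State after each event:
  event#1 t=0ms outcome=S: state=CLOSED
  event#2 t=3ms outcome=S: state=CLOSED
  event#3 t=5ms outcome=F: state=CLOSED
  event#4 t=8ms outcome=F: state=CLOSED
  event#5 t=11ms outcome=S: state=CLOSED
  event#6 t=12ms outcome=F: state=CLOSED
  event#7 t=14ms outcome=S: state=CLOSED
  event#8 t=18ms outcome=F: state=CLOSED
  event#9 t=22ms outcome=S: state=CLOSED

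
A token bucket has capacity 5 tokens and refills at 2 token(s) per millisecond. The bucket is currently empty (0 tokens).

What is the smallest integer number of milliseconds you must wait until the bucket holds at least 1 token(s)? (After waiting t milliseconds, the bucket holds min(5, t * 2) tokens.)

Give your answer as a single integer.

Answer: 1

Derivation:
Need t * 2 >= 1, so t >= 1/2.
Smallest integer t = ceil(1/2) = 1.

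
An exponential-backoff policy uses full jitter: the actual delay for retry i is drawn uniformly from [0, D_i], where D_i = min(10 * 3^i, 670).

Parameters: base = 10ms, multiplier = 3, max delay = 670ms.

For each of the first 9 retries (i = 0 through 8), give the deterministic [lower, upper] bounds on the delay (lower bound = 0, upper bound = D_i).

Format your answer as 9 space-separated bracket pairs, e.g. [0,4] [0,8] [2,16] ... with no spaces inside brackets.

Answer: [0,10] [0,30] [0,90] [0,270] [0,670] [0,670] [0,670] [0,670] [0,670]

Derivation:
Computing bounds per retry:
  i=0: D_i=min(10*3^0,670)=10, bounds=[0,10]
  i=1: D_i=min(10*3^1,670)=30, bounds=[0,30]
  i=2: D_i=min(10*3^2,670)=90, bounds=[0,90]
  i=3: D_i=min(10*3^3,670)=270, bounds=[0,270]
  i=4: D_i=min(10*3^4,670)=670, bounds=[0,670]
  i=5: D_i=min(10*3^5,670)=670, bounds=[0,670]
  i=6: D_i=min(10*3^6,670)=670, bounds=[0,670]
  i=7: D_i=min(10*3^7,670)=670, bounds=[0,670]
  i=8: D_i=min(10*3^8,670)=670, bounds=[0,670]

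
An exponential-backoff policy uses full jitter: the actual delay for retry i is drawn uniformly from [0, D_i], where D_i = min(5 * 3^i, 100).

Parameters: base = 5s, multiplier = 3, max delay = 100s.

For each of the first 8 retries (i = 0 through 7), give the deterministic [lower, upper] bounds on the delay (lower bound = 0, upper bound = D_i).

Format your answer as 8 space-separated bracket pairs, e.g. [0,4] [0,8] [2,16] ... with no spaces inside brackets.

Computing bounds per retry:
  i=0: D_i=min(5*3^0,100)=5, bounds=[0,5]
  i=1: D_i=min(5*3^1,100)=15, bounds=[0,15]
  i=2: D_i=min(5*3^2,100)=45, bounds=[0,45]
  i=3: D_i=min(5*3^3,100)=100, bounds=[0,100]
  i=4: D_i=min(5*3^4,100)=100, bounds=[0,100]
  i=5: D_i=min(5*3^5,100)=100, bounds=[0,100]
  i=6: D_i=min(5*3^6,100)=100, bounds=[0,100]
  i=7: D_i=min(5*3^7,100)=100, bounds=[0,100]

Answer: [0,5] [0,15] [0,45] [0,100] [0,100] [0,100] [0,100] [0,100]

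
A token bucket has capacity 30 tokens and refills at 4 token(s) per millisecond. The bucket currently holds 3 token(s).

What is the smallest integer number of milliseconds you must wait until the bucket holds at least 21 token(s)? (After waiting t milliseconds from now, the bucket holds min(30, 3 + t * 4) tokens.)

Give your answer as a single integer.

Need 3 + t * 4 >= 21, so t >= 18/4.
Smallest integer t = ceil(18/4) = 5.

Answer: 5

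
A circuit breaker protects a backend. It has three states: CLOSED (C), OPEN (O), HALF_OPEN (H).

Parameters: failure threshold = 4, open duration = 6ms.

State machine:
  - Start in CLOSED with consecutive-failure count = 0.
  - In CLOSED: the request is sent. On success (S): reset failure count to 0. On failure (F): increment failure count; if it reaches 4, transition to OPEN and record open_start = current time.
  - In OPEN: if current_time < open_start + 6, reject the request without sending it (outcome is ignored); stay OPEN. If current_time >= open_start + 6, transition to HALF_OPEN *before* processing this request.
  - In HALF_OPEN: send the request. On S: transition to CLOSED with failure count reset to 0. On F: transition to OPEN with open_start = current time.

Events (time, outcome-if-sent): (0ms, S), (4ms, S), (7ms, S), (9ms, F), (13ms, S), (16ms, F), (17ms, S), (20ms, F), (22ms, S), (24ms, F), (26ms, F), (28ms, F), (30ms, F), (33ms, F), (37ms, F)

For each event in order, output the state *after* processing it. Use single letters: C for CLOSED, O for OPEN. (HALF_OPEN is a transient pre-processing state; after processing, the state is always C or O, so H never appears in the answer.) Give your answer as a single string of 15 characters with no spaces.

Answer: CCCCCCCCCCCCOOO

Derivation:
State after each event:
  event#1 t=0ms outcome=S: state=CLOSED
  event#2 t=4ms outcome=S: state=CLOSED
  event#3 t=7ms outcome=S: state=CLOSED
  event#4 t=9ms outcome=F: state=CLOSED
  event#5 t=13ms outcome=S: state=CLOSED
  event#6 t=16ms outcome=F: state=CLOSED
  event#7 t=17ms outcome=S: state=CLOSED
  event#8 t=20ms outcome=F: state=CLOSED
  event#9 t=22ms outcome=S: state=CLOSED
  event#10 t=24ms outcome=F: state=CLOSED
  event#11 t=26ms outcome=F: state=CLOSED
  event#12 t=28ms outcome=F: state=CLOSED
  event#13 t=30ms outcome=F: state=OPEN
  event#14 t=33ms outcome=F: state=OPEN
  event#15 t=37ms outcome=F: state=OPEN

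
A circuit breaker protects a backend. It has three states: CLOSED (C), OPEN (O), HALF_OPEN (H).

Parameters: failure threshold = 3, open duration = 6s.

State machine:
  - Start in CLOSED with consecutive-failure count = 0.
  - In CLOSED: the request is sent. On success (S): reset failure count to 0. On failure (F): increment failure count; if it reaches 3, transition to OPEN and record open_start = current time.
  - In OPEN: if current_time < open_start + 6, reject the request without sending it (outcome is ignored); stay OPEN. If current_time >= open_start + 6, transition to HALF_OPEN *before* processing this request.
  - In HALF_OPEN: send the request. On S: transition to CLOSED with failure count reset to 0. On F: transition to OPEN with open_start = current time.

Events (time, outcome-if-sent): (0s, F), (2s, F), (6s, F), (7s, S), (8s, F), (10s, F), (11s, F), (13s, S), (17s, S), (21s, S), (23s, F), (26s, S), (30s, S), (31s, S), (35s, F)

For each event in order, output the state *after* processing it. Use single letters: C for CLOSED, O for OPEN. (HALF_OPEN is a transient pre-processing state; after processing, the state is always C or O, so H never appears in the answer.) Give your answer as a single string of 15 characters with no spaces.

State after each event:
  event#1 t=0s outcome=F: state=CLOSED
  event#2 t=2s outcome=F: state=CLOSED
  event#3 t=6s outcome=F: state=OPEN
  event#4 t=7s outcome=S: state=OPEN
  event#5 t=8s outcome=F: state=OPEN
  event#6 t=10s outcome=F: state=OPEN
  event#7 t=11s outcome=F: state=OPEN
  event#8 t=13s outcome=S: state=CLOSED
  event#9 t=17s outcome=S: state=CLOSED
  event#10 t=21s outcome=S: state=CLOSED
  event#11 t=23s outcome=F: state=CLOSED
  event#12 t=26s outcome=S: state=CLOSED
  event#13 t=30s outcome=S: state=CLOSED
  event#14 t=31s outcome=S: state=CLOSED
  event#15 t=35s outcome=F: state=CLOSED

Answer: CCOOOOOCCCCCCCC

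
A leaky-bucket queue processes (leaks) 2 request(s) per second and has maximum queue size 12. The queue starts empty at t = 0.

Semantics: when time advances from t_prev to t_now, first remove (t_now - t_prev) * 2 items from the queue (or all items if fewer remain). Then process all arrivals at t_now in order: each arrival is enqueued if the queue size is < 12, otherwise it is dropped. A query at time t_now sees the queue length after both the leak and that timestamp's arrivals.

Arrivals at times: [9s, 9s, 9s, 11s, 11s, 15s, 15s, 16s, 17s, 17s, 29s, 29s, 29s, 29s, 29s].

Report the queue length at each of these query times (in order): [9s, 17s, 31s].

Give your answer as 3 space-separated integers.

Answer: 3 2 1

Derivation:
Queue lengths at query times:
  query t=9s: backlog = 3
  query t=17s: backlog = 2
  query t=31s: backlog = 1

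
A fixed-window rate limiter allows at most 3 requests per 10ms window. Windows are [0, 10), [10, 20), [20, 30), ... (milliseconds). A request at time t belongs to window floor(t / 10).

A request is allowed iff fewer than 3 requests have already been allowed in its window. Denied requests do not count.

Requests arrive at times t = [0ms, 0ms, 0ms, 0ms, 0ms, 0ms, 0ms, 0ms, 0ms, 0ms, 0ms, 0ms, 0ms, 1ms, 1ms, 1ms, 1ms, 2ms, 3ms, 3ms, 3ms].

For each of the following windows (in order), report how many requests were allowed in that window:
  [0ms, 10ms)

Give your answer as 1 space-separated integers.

Processing requests:
  req#1 t=0ms (window 0): ALLOW
  req#2 t=0ms (window 0): ALLOW
  req#3 t=0ms (window 0): ALLOW
  req#4 t=0ms (window 0): DENY
  req#5 t=0ms (window 0): DENY
  req#6 t=0ms (window 0): DENY
  req#7 t=0ms (window 0): DENY
  req#8 t=0ms (window 0): DENY
  req#9 t=0ms (window 0): DENY
  req#10 t=0ms (window 0): DENY
  req#11 t=0ms (window 0): DENY
  req#12 t=0ms (window 0): DENY
  req#13 t=0ms (window 0): DENY
  req#14 t=1ms (window 0): DENY
  req#15 t=1ms (window 0): DENY
  req#16 t=1ms (window 0): DENY
  req#17 t=1ms (window 0): DENY
  req#18 t=2ms (window 0): DENY
  req#19 t=3ms (window 0): DENY
  req#20 t=3ms (window 0): DENY
  req#21 t=3ms (window 0): DENY

Allowed counts by window: 3

Answer: 3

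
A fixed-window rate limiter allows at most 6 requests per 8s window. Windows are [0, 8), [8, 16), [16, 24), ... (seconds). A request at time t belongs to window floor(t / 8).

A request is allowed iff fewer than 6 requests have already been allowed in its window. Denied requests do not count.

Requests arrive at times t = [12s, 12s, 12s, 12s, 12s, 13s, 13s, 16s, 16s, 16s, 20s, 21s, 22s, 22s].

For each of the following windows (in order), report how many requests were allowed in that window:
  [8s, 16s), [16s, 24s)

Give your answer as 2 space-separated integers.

Answer: 6 6

Derivation:
Processing requests:
  req#1 t=12s (window 1): ALLOW
  req#2 t=12s (window 1): ALLOW
  req#3 t=12s (window 1): ALLOW
  req#4 t=12s (window 1): ALLOW
  req#5 t=12s (window 1): ALLOW
  req#6 t=13s (window 1): ALLOW
  req#7 t=13s (window 1): DENY
  req#8 t=16s (window 2): ALLOW
  req#9 t=16s (window 2): ALLOW
  req#10 t=16s (window 2): ALLOW
  req#11 t=20s (window 2): ALLOW
  req#12 t=21s (window 2): ALLOW
  req#13 t=22s (window 2): ALLOW
  req#14 t=22s (window 2): DENY

Allowed counts by window: 6 6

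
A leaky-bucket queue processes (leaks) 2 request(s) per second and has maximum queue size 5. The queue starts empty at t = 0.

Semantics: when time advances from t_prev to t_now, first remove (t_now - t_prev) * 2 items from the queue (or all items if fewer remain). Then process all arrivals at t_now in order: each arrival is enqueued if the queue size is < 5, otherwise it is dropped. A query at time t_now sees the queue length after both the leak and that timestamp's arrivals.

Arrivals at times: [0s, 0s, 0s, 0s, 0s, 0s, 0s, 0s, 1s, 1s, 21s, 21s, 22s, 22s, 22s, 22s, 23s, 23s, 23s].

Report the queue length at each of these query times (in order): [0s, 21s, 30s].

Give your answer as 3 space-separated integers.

Answer: 5 2 0

Derivation:
Queue lengths at query times:
  query t=0s: backlog = 5
  query t=21s: backlog = 2
  query t=30s: backlog = 0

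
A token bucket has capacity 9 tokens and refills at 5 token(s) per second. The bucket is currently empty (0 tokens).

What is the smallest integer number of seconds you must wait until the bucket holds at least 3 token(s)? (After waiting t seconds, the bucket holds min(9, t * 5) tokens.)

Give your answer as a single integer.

Answer: 1

Derivation:
Need t * 5 >= 3, so t >= 3/5.
Smallest integer t = ceil(3/5) = 1.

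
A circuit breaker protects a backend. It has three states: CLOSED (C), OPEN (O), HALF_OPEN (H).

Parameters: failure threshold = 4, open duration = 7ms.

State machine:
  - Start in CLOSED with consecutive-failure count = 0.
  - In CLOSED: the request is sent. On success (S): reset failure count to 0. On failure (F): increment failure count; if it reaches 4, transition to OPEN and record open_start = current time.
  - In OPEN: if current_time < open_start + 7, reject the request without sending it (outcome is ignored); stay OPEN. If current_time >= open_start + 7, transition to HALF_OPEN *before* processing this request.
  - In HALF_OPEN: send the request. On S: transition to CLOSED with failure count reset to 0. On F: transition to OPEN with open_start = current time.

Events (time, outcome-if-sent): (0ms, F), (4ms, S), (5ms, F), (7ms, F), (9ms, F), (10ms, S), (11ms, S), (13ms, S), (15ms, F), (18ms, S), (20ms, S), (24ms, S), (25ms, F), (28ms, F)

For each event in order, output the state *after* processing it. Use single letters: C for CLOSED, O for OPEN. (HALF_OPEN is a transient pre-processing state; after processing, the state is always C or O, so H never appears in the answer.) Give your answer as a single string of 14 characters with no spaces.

Answer: CCCCCCCCCCCCCC

Derivation:
State after each event:
  event#1 t=0ms outcome=F: state=CLOSED
  event#2 t=4ms outcome=S: state=CLOSED
  event#3 t=5ms outcome=F: state=CLOSED
  event#4 t=7ms outcome=F: state=CLOSED
  event#5 t=9ms outcome=F: state=CLOSED
  event#6 t=10ms outcome=S: state=CLOSED
  event#7 t=11ms outcome=S: state=CLOSED
  event#8 t=13ms outcome=S: state=CLOSED
  event#9 t=15ms outcome=F: state=CLOSED
  event#10 t=18ms outcome=S: state=CLOSED
  event#11 t=20ms outcome=S: state=CLOSED
  event#12 t=24ms outcome=S: state=CLOSED
  event#13 t=25ms outcome=F: state=CLOSED
  event#14 t=28ms outcome=F: state=CLOSED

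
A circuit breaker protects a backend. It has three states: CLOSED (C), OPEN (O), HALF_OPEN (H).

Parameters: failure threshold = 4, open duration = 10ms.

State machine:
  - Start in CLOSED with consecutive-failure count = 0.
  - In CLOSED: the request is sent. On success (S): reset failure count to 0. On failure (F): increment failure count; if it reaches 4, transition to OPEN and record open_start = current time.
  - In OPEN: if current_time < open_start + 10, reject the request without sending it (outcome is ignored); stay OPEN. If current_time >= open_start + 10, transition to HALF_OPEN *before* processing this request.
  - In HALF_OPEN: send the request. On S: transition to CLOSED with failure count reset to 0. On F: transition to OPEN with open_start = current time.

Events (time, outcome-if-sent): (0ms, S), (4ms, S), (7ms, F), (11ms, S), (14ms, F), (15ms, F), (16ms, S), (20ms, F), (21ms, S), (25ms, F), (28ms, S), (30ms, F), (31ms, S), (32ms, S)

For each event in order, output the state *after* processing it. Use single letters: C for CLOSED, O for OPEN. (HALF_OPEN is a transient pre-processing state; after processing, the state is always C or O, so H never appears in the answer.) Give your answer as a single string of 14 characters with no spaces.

Answer: CCCCCCCCCCCCCC

Derivation:
State after each event:
  event#1 t=0ms outcome=S: state=CLOSED
  event#2 t=4ms outcome=S: state=CLOSED
  event#3 t=7ms outcome=F: state=CLOSED
  event#4 t=11ms outcome=S: state=CLOSED
  event#5 t=14ms outcome=F: state=CLOSED
  event#6 t=15ms outcome=F: state=CLOSED
  event#7 t=16ms outcome=S: state=CLOSED
  event#8 t=20ms outcome=F: state=CLOSED
  event#9 t=21ms outcome=S: state=CLOSED
  event#10 t=25ms outcome=F: state=CLOSED
  event#11 t=28ms outcome=S: state=CLOSED
  event#12 t=30ms outcome=F: state=CLOSED
  event#13 t=31ms outcome=S: state=CLOSED
  event#14 t=32ms outcome=S: state=CLOSED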